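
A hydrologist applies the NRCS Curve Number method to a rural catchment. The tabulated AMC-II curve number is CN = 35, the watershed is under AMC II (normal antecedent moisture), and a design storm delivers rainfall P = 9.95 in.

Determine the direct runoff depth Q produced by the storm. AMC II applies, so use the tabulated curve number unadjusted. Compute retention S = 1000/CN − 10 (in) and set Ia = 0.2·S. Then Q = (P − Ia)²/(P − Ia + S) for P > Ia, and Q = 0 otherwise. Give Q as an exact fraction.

AMC II — tabulated CN = 35 applies directly.
S = 1000/35 − 10 = 130/7 in ≈ 18.571 in
Ia = 0.2S: 0.2·18.571 = 3.714 in (exactly 26/7)
Since P=9.950 > Ia=3.714: effective rainfall P−Ia = 873/140 in
Q = (873/140)²/((873/140) + 130/7) = (762129/19600)/(3473/140) = 762129/486220 in ≈ 1.567 in

Q = 762129/486220 in ≈ 1.567 in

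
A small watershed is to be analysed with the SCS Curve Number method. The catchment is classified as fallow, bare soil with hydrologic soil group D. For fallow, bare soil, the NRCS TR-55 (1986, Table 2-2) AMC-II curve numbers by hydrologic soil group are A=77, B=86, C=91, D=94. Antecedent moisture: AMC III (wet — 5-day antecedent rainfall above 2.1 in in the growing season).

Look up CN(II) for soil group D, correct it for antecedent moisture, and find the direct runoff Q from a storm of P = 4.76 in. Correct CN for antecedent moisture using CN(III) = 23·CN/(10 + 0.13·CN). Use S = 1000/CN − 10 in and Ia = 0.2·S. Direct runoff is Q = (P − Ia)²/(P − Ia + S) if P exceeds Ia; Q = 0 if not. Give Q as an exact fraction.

NRCS table: fallow, bare soil, soil group D → CN(II) = 94
Adjust CN=94 to AMC III: 23·94/(10 + 0.13·94) → 2162 ÷ (1111/50) = 108100/1111 ≈ 97.300
Retention S: 1000/CN − 10 with CN=97.300 → S = 300/1081 ≈ 0.278 in
Initial abstraction Ia = S/5 = (300/1081)/5 = 60/1081 ≈ 0.056 in
Excess rainfall: 4.760 − 0.056 = 4.704 in; P > Ia so Q > 0
Q: (127139/27025)² ÷ (134639/27025) = 16164325321/3638618975 in (≈ 4.442 in)

Q = 16164325321/3638618975 in ≈ 4.442 in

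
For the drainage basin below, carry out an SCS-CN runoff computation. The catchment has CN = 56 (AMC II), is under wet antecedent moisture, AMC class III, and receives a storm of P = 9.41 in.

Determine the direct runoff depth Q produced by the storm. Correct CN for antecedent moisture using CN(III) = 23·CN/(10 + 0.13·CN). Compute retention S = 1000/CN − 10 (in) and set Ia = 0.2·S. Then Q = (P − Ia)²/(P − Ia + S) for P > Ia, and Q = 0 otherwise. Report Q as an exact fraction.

Q = 19740531001/3147566100 in ≈ 6.272 in

CN(III) from CN(II)=56: (23·56)/(10 + 0.13·56) = 4025/54 ≈ 74.537
S = 1000/(4025/54) − 10 = 550/161 in ≈ 3.416 in
Ia = 0.2·(550/161) = 110/161 in ≈ 0.683 in
Excess rainfall: 9.410 − 0.683 = 8.727 in; P > Ia so Q > 0
Q = (140501/16100)²/((140501/16100) + 550/161) = (19740531001/259210000)/(195501/16100) = 19740531001/3147566100 in ≈ 6.272 in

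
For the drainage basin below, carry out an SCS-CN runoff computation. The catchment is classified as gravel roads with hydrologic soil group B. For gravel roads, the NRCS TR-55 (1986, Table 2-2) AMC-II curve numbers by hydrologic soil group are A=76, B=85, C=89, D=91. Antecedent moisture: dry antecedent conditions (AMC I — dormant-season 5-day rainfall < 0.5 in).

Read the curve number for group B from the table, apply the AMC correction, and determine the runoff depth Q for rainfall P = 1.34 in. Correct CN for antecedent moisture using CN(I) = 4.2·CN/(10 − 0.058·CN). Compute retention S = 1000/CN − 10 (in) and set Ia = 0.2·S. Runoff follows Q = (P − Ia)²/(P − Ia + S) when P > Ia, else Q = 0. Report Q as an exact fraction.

Q = 8838729/166439350 in ≈ 0.053 in

NRCS table: gravel roads, soil group B → CN(II) = 85
CN(I) from CN(II)=85: (4.2·85)/(10 − 0.058·85) = 11900/169 ≈ 70.414
Retention S: 1000/CN − 10 with CN=70.414 → S = 500/119 ≈ 4.202 in
Ia = 0.2S: 0.2·4.202 = 0.840 in (exactly 100/119)
P − Ia = 1.340 − 0.840 = 2973/5950 ≈ 0.500 in (> 0, runoff occurs)
Runoff Q = (P−Ia)²/(P−Ia+S) = (0.500)²/(0.500+4.202) = 8838729/166439350 ≈ 0.053 in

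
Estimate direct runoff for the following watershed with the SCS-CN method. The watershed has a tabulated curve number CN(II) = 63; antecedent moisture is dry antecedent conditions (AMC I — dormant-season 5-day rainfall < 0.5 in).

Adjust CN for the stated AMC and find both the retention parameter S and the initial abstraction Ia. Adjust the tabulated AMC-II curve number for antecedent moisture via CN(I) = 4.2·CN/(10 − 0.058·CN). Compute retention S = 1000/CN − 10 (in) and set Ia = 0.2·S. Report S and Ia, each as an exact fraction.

S = 18500/1323 in ≈ 13.983 in; Ia = 3700/1323 in ≈ 2.797 in

Adjust CN=63 to AMC I: 4.2·63/(10 − 0.058·63) → (1323/5) ÷ (3173/500) = 132300/3173 ≈ 41.696
Retention S: 1000/CN − 10 with CN=41.696 → S = 18500/1323 ≈ 13.983 in
Ia = 0.2·(18500/1323) = 3700/1323 in ≈ 2.797 in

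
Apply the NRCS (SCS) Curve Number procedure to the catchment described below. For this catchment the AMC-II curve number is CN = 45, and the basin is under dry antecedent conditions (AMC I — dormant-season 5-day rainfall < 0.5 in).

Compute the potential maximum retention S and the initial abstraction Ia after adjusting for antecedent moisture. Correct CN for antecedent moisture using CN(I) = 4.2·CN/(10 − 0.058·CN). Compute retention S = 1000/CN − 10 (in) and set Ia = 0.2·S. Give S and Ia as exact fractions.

Adjust CN=45 to AMC I: 4.2·45/(10 − 0.058·45) → 189 ÷ (739/100) = 18900/739 ≈ 25.575
S = 1000/(18900/739) − 10 = 5500/189 in ≈ 29.101 in
Ia = 0.2·(5500/189) = 1100/189 in ≈ 5.820 in

S = 5500/189 in ≈ 29.101 in; Ia = 1100/189 in ≈ 5.820 in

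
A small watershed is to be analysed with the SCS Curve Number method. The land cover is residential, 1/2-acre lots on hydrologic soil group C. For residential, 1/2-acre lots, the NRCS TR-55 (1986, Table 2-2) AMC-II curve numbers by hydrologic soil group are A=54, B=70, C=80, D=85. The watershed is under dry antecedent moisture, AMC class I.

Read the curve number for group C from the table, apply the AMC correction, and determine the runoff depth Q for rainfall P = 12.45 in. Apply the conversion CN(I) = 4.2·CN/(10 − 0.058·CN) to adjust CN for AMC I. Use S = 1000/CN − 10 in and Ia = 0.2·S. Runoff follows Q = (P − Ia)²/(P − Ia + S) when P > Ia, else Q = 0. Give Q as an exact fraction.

Q = 22363441/3036180 in ≈ 7.366 in

NRCS table: residential, 1/2-acre lots, soil group C → CN(II) = 80
CN(I) from CN(II)=80: (4.2·80)/(10 − 0.058·80) = 4200/67 ≈ 62.687
Retention S: 1000/CN − 10 with CN=62.687 → S = 125/21 ≈ 5.952 in
Ia = 0.2·(125/21) = 25/21 in ≈ 1.190 in
Excess rainfall: 12.450 − 1.190 = 11.260 in; P > Ia so Q > 0
Q = (4729/420)²/((4729/420) + 125/21) = (22363441/176400)/(7229/420) = 22363441/3036180 in ≈ 7.366 in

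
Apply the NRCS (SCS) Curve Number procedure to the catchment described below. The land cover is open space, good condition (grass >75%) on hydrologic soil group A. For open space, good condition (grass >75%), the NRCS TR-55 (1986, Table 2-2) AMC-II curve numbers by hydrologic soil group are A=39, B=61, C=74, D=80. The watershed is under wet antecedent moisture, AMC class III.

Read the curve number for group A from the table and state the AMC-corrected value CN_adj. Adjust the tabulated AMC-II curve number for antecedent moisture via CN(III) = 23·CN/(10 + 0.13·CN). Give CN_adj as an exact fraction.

CN_adj = 89700/1507 ≈ 59.522

NRCS table: open space, good condition (grass >75%), soil group A → CN(II) = 39
Adjust CN=39 to AMC III: 23·39/(10 + 0.13·39) → 897 ÷ (1507/100) = 89700/1507 ≈ 59.522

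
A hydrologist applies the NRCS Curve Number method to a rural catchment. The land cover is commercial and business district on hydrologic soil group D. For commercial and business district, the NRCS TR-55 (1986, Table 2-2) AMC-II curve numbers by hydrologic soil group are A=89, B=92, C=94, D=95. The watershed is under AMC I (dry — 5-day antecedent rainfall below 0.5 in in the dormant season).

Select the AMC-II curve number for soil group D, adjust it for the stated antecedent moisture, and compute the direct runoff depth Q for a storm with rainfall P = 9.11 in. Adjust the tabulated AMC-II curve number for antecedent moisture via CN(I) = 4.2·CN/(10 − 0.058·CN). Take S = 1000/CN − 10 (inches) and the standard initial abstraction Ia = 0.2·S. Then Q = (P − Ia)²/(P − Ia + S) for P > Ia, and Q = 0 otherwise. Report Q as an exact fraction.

NRCS table: commercial and business district, soil group D → CN(II) = 95
Dry (AMC I): CN(I) = 4.2·95/(10 − 0.058·95) = 399/(449/100) = 39900/449 ≈ 88.864
Retention S: 1000/CN − 10 with CN=88.864 → S = 500/399 ≈ 1.253 in
Initial abstraction Ia = S/5 = (500/399)/5 = 100/399 ≈ 0.251 in
Since P=9.110 > Ia=0.251: effective rainfall P−Ia = 353489/39900 in
Runoff Q = (P−Ia)²/(P−Ia+S) = (8.859)²/(8.859+1.253) = 124954473121/16099211100 ≈ 7.762 in

Q = 124954473121/16099211100 in ≈ 7.762 in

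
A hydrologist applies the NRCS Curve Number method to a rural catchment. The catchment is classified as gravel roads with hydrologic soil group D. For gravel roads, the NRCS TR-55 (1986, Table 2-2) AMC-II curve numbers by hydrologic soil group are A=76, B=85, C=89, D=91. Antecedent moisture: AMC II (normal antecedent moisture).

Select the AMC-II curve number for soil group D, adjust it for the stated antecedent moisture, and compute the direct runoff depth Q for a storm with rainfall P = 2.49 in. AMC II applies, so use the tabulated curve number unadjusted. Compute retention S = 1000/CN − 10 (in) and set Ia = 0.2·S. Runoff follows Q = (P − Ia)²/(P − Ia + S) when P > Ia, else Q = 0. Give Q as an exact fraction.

NRCS table: gravel roads, soil group D → CN(II) = 91
Average conditions: CN = 91 (no AMC adjustment).
Retention S: 1000/CN − 10 with CN=91.000 → S = 90/91 ≈ 0.989 in
Ia = 0.2·(90/91) = 18/91 in ≈ 0.198 in
P − Ia = 2.490 − 0.198 = 20859/9100 ≈ 2.292 in (> 0, runoff occurs)
Q: (20859/9100)² ÷ (29859/9100) = 145032627/90572300 in (≈ 1.601 in)

Q = 145032627/90572300 in ≈ 1.601 in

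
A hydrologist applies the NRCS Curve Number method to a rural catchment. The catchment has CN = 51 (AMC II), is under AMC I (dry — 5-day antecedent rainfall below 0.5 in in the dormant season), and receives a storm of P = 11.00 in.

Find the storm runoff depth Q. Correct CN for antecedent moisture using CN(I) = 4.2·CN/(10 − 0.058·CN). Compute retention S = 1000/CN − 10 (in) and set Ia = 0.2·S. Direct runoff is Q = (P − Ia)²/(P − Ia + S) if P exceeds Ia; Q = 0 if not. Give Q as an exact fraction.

Q = 966289/685899 in ≈ 1.409 in

Dry (AMC I): CN(I) = 4.2·51/(10 − 0.058·51) = (1071/5)/(3521/500) = 15300/503 ≈ 30.417
S = 1000/(15300/503) − 10 = 3500/153 in ≈ 22.876 in
Ia = 0.2·(3500/153) = 700/153 in ≈ 4.575 in
P − Ia = 11.000 − 4.575 = 983/153 ≈ 6.425 in (> 0, runoff occurs)
Runoff Q = (P−Ia)²/(P−Ia+S) = (6.425)²/(6.425+22.876) = 966289/685899 ≈ 1.409 in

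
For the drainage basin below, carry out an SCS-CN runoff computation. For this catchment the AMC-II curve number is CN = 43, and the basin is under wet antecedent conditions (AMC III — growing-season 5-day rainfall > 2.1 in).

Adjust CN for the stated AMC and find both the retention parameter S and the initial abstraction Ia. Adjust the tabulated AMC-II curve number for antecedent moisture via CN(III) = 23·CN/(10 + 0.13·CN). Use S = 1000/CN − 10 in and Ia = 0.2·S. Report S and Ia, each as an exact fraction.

CN(III) from CN(II)=43: (23·43)/(10 + 0.13·43) = 98900/1559 ≈ 63.438
Retention S: 1000/CN − 10 with CN=63.438 → S = 5700/989 ≈ 5.763 in
Ia = 0.2·(5700/989) = 1140/989 in ≈ 1.153 in

S = 5700/989 in ≈ 5.763 in; Ia = 1140/989 in ≈ 1.153 in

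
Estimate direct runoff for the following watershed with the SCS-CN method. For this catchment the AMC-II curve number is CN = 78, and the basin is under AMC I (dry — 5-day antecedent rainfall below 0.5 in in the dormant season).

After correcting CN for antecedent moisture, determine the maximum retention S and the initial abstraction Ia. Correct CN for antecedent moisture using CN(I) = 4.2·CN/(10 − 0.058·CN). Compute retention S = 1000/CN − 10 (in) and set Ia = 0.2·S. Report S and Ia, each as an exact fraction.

Adjust CN=78 to AMC I: 4.2·78/(10 − 0.058·78) → (1638/5) ÷ (1369/250) = 81900/1369 ≈ 59.825
S = 1000/(81900/1369) − 10 = 5500/819 in ≈ 6.716 in
Ia = 0.2·(5500/819) = 1100/819 in ≈ 1.343 in

S = 5500/819 in ≈ 6.716 in; Ia = 1100/819 in ≈ 1.343 in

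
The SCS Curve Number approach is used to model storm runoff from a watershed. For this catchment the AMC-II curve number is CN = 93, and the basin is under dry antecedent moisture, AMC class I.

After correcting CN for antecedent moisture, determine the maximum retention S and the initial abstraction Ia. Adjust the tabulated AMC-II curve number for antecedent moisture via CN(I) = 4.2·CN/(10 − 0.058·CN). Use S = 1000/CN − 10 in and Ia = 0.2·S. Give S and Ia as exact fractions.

Dry (AMC I): CN(I) = 4.2·93/(10 − 0.058·93) = (1953/5)/(2303/500) = 27900/329 ≈ 84.802
Max retention: S = 1000/(27900/329) − 10 = 500/279 in (≈ 1.792 in)
Ia = 0.2·(500/279) = 100/279 in ≈ 0.358 in

S = 500/279 in ≈ 1.792 in; Ia = 100/279 in ≈ 0.358 in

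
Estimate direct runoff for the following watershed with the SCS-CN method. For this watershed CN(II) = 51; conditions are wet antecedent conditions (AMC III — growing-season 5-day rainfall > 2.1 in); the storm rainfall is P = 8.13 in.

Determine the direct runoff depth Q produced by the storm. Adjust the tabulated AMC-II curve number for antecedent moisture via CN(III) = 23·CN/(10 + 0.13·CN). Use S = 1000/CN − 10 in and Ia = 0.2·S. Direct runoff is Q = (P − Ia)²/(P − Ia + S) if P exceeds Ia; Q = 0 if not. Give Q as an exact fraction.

CN(III) from CN(II)=51: (23·51)/(10 + 0.13·51) = 117300/1663 ≈ 70.535
Max retention: S = 1000/(117300/1663) − 10 = 4900/1173 in (≈ 4.177 in)
Ia = 0.2S: 0.2·4.177 = 0.835 in (exactly 980/1173)
Since P=8.130 > Ia=0.835: effective rainfall P−Ia = 855649/117300 in
Runoff Q = (P−Ia)²/(P−Ia+S) = (7.295)²/(7.295+4.177) = 732135211201/157844627700 ≈ 4.638 in

Q = 732135211201/157844627700 in ≈ 4.638 in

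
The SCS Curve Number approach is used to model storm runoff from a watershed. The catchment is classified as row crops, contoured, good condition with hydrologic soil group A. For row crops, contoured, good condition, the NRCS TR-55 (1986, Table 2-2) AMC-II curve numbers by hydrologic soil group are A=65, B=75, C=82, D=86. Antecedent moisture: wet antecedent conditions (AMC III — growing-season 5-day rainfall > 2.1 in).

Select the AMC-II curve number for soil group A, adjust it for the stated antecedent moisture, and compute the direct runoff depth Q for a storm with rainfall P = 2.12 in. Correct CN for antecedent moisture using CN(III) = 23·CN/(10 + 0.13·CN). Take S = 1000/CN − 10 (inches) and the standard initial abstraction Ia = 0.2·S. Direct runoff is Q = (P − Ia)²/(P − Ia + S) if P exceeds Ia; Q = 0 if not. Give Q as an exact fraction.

Q = 152448409/223106325 in ≈ 0.683 in

NRCS table: row crops, contoured, good condition, soil group A → CN(II) = 65
Wet (AMC III): CN(III) = 23·65/(10 + 0.13·65) = 1495/(369/20) = 29900/369 ≈ 81.030
Retention S: 1000/CN − 10 with CN=81.030 → S = 700/299 ≈ 2.341 in
Ia = 0.2·(700/299) = 140/299 in ≈ 0.468 in
Since P=2.120 > Ia=0.468: effective rainfall P−Ia = 12347/7475 in
Q = (12347/7475)²/((12347/7475) + 700/299) = (152448409/55875625)/(29847/7475) = 152448409/223106325 in ≈ 0.683 in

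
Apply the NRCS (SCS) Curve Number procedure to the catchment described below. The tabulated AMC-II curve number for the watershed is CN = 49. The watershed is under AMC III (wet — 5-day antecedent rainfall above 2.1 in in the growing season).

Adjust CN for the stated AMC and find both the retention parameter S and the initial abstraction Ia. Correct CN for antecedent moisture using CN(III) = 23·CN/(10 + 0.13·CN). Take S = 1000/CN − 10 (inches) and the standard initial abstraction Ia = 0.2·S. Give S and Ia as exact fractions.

S = 5100/1127 in ≈ 4.525 in; Ia = 1020/1127 in ≈ 0.905 in

Wet (AMC III): CN(III) = 23·49/(10 + 0.13·49) = 1127/(1637/100) = 112700/1637 ≈ 68.845
Retention S: 1000/CN − 10 with CN=68.845 → S = 5100/1127 ≈ 4.525 in
Initial abstraction Ia = S/5 = (5100/1127)/5 = 1020/1127 ≈ 0.905 in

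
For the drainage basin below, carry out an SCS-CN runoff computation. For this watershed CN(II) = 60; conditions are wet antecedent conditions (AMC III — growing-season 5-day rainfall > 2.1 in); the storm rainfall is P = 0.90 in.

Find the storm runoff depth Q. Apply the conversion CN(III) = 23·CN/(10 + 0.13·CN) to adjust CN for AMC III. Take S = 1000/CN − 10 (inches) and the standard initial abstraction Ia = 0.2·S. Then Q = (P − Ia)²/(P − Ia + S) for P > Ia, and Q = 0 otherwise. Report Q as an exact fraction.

Q = 48841/1532490 in ≈ 0.032 in

Adjust CN=60 to AMC III: 23·60/(10 + 0.13·60) → 1380 ÷ (89/5) = 6900/89 ≈ 77.528
Max retention: S = 1000/(6900/89) − 10 = 200/69 in (≈ 2.899 in)
Ia = 0.2S: 0.2·2.899 = 0.580 in (exactly 40/69)
Since P=0.900 > Ia=0.580: effective rainfall P−Ia = 221/690 in
Q = (221/690)²/((221/690) + 200/69) = (48841/476100)/(2221/690) = 48841/1532490 in ≈ 0.032 in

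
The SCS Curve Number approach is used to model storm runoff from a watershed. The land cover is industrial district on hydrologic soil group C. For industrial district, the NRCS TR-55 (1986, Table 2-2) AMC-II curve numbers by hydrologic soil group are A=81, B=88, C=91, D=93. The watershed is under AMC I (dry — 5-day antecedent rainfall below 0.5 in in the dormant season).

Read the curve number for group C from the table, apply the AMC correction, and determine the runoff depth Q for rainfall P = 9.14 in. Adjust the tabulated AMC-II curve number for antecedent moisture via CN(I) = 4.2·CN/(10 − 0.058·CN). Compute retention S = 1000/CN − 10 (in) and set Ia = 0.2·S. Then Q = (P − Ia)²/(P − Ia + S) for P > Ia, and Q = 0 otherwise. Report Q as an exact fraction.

Q = 76236179881/11182821650 in ≈ 6.817 in

NRCS table: industrial district, soil group C → CN(II) = 91
Dry (AMC I): CN(I) = 4.2·91/(10 − 0.058·91) = (1911/5)/(2361/500) = 63700/787 ≈ 80.940
S = 1000/(63700/787) − 10 = 1500/637 in ≈ 2.355 in
Ia = 0.2S: 0.2·2.355 = 0.471 in (exactly 300/637)
Excess rainfall: 9.140 − 0.471 = 8.669 in; P > Ia so Q > 0
Q = (276109/31850)²/((276109/31850) + 1500/637) = (76236179881/1014422500)/(351109/31850) = 76236179881/11182821650 in ≈ 6.817 in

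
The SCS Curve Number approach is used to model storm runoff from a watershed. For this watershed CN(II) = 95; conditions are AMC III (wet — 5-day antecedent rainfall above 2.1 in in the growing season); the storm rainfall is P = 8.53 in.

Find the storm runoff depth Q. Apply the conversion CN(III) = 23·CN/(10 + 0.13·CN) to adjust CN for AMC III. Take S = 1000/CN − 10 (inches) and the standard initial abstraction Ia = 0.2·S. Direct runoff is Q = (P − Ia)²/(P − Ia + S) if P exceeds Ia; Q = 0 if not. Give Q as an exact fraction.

CN(III) from CN(II)=95: (23·95)/(10 + 0.13·95) = 43700/447 ≈ 97.763
S = 1000/(43700/447) − 10 = 100/437 in ≈ 0.229 in
Ia = 0.2S: 0.2·0.229 = 0.046 in (exactly 20/437)
P − Ia = 8.530 − 0.046 = 370761/43700 ≈ 8.484 in (> 0, runoff occurs)
Q = (370761/43700)²/((370761/43700) + 100/437) = (137463719121/1909690000)/(380761/43700) = 137463719121/16639255700 in ≈ 8.261 in

Q = 137463719121/16639255700 in ≈ 8.261 in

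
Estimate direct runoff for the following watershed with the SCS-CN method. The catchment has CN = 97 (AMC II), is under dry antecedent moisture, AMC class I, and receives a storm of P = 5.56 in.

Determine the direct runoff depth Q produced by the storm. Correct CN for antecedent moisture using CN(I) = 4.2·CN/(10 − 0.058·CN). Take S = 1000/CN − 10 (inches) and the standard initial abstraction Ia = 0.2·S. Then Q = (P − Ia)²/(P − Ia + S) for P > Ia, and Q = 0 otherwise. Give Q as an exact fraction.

Q = 8442118161/1771867475 in ≈ 4.765 in

Dry (AMC I): CN(I) = 4.2·97/(10 − 0.058·97) = (2037/5)/(2187/500) = 67900/729 ≈ 93.141
Max retention: S = 1000/(67900/729) − 10 = 500/679 in (≈ 0.736 in)
Ia = 0.2·(500/679) = 100/679 in ≈ 0.147 in
P − Ia = 5.560 − 0.147 = 91881/16975 ≈ 5.413 in (> 0, runoff occurs)
Q: (91881/16975)² ÷ (104381/16975) = 8442118161/1771867475 in (≈ 4.765 in)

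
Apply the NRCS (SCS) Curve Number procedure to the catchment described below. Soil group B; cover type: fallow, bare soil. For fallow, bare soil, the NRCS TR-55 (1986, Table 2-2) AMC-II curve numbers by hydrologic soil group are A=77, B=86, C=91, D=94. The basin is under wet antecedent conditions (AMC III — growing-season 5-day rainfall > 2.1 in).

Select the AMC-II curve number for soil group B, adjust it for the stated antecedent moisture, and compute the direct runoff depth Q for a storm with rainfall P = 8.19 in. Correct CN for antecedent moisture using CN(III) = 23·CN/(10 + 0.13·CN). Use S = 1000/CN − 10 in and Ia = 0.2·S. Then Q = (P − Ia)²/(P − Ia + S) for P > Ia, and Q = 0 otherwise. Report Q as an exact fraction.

NRCS table: fallow, bare soil, soil group B → CN(II) = 86
CN(III) from CN(II)=86: (23·86)/(10 + 0.13·86) = 98900/1059 ≈ 93.390
S = 1000/(98900/1059) − 10 = 700/989 in ≈ 0.708 in
Initial abstraction Ia = S/5 = (700/989)/5 = 140/989 ≈ 0.142 in
Excess rainfall: 8.190 − 0.142 = 8.048 in; P > Ia so Q > 0
Q: (795991/98900)² ÷ (865991/98900) = 90514524583/12235215700 in (≈ 7.398 in)

Q = 90514524583/12235215700 in ≈ 7.398 in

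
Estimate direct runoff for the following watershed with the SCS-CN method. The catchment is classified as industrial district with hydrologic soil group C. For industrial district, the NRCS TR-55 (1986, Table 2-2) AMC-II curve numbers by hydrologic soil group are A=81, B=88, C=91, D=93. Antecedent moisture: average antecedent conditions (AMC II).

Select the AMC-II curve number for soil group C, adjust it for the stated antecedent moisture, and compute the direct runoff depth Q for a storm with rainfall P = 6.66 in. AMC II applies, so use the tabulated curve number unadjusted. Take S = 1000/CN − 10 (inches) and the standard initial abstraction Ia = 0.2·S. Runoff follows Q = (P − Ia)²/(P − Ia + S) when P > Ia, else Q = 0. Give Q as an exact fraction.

NRCS table: industrial district, soil group C → CN(II) = 91
CN(II) = 91; AMC II needs no correction.
S = 1000/91 − 10 = 90/91 in ≈ 0.989 in
Ia = 0.2·(90/91) = 18/91 in ≈ 0.198 in
Excess rainfall: 6.660 − 0.198 = 6.462 in; P > Ia so Q > 0
Q = (29403/4550)²/((29403/4550) + 90/91) = (864536409/20702500)/(33903/4550) = 96059601/17139850 in ≈ 5.604 in

Q = 96059601/17139850 in ≈ 5.604 in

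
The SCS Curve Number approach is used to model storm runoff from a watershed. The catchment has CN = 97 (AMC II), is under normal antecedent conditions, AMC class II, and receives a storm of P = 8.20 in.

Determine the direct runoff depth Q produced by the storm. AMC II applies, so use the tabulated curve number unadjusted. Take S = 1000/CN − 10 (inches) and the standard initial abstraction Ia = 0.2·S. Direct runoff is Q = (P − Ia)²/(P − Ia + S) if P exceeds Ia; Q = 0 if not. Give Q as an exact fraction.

Q = 15578809/1987045 in ≈ 7.840 in

Average conditions: CN = 97 (no AMC adjustment).
S = 1000/97 − 10 = 30/97 in ≈ 0.309 in
Ia = 0.2·(30/97) = 6/97 in ≈ 0.062 in
P − Ia = 8.200 − 0.062 = 3947/485 ≈ 8.138 in (> 0, runoff occurs)
Q: (3947/485)² ÷ (4097/485) = 15578809/1987045 in (≈ 7.840 in)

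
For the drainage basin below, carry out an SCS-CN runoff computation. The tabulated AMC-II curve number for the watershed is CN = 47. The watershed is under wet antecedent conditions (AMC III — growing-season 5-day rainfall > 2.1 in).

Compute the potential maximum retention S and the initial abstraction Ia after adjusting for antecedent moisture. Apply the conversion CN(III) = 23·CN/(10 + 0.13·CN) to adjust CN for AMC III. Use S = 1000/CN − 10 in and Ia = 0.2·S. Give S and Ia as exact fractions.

S = 5300/1081 in ≈ 4.903 in; Ia = 1060/1081 in ≈ 0.981 in

Adjust CN=47 to AMC III: 23·47/(10 + 0.13·47) → 1081 ÷ (1611/100) = 108100/1611 ≈ 67.101
Max retention: S = 1000/(108100/1611) − 10 = 5300/1081 in (≈ 4.903 in)
Ia = 0.2S: 0.2·4.903 = 0.981 in (exactly 1060/1081)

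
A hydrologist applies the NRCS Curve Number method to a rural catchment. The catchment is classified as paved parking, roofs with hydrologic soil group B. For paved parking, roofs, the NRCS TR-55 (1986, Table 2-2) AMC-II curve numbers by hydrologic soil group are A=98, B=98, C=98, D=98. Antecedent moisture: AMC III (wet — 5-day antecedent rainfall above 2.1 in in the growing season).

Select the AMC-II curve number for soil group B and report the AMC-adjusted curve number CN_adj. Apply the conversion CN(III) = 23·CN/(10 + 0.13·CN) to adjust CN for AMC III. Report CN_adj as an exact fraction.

CN_adj = 112700/1137 ≈ 99.120

NRCS table: paved parking, roofs, soil group B → CN(II) = 98
Adjust CN=98 to AMC III: 23·98/(10 + 0.13·98) → 2254 ÷ (1137/50) = 112700/1137 ≈ 99.120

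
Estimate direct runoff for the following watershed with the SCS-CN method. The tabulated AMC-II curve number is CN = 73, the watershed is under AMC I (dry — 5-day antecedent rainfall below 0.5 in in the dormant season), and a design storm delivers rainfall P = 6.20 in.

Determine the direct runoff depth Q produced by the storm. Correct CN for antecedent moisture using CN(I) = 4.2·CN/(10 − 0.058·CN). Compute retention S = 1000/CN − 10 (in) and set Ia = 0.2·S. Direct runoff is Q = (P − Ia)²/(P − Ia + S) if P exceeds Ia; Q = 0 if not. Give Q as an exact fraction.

Q = 128618281/86463755 in ≈ 1.488 in

Adjust CN=73 to AMC I: 4.2·73/(10 − 0.058·73) → (1533/5) ÷ (2883/500) = 51100/961 ≈ 53.174
Retention S: 1000/CN − 10 with CN=53.174 → S = 4500/511 ≈ 8.806 in
Ia = 0.2·(4500/511) = 900/511 in ≈ 1.761 in
P − Ia = 6.200 − 1.761 = 11341/2555 ≈ 4.439 in (> 0, runoff occurs)
Q: (11341/2555)² ÷ (33841/2555) = 128618281/86463755 in (≈ 1.488 in)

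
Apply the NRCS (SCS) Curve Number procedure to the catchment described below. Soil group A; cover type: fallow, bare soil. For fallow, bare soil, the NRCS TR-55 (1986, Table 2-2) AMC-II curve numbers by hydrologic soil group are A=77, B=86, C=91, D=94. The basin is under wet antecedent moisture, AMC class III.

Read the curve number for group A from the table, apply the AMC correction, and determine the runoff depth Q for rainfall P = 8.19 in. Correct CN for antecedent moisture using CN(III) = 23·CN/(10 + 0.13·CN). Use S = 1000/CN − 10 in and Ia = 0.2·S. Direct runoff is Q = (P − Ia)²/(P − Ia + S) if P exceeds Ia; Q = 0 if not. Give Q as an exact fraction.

NRCS table: fallow, bare soil, soil group A → CN(II) = 77
CN(III) from CN(II)=77: (23·77)/(10 + 0.13·77) = 7700/87 ≈ 88.506
Max retention: S = 1000/(7700/87) − 10 = 100/77 in (≈ 1.299 in)
Initial abstraction Ia = S/5 = (100/77)/5 = 20/77 ≈ 0.260 in
Excess rainfall: 8.190 − 0.260 = 7.930 in; P > Ia so Q > 0
Runoff Q = (P−Ia)²/(P−Ia+S) = (7.930)²/(7.930+1.299) = 3728689969/547185100 ≈ 6.814 in

Q = 3728689969/547185100 in ≈ 6.814 in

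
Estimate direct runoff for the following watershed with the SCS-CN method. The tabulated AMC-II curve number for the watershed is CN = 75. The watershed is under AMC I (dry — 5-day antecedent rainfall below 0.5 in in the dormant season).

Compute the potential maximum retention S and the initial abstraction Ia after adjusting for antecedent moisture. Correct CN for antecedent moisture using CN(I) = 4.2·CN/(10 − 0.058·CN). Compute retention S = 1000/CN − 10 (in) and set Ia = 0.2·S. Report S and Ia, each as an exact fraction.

S = 500/63 in ≈ 7.937 in; Ia = 100/63 in ≈ 1.587 in

Dry (AMC I): CN(I) = 4.2·75/(10 − 0.058·75) = 315/(113/20) = 6300/113 ≈ 55.752
Max retention: S = 1000/(6300/113) − 10 = 500/63 in (≈ 7.937 in)
Initial abstraction Ia = S/5 = (500/63)/5 = 100/63 ≈ 1.587 in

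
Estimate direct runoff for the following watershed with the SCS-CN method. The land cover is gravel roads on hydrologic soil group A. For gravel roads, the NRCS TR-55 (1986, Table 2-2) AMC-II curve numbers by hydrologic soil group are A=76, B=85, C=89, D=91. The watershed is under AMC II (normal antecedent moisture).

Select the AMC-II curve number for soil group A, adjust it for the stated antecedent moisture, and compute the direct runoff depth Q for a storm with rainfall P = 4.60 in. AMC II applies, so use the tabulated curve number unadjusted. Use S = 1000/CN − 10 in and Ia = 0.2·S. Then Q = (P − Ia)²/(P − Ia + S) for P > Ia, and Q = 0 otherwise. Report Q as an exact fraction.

Q = 142129/64315 in ≈ 2.210 in

NRCS table: gravel roads, soil group A → CN(II) = 76
Average conditions: CN = 76 (no AMC adjustment).
Max retention: S = 1000/76 − 10 = 60/19 in (≈ 3.158 in)
Initial abstraction Ia = S/5 = (60/19)/5 = 12/19 ≈ 0.632 in
Excess rainfall: 4.600 − 0.632 = 3.968 in; P > Ia so Q > 0
Q: (377/95)² ÷ (677/95) = 142129/64315 in (≈ 2.210 in)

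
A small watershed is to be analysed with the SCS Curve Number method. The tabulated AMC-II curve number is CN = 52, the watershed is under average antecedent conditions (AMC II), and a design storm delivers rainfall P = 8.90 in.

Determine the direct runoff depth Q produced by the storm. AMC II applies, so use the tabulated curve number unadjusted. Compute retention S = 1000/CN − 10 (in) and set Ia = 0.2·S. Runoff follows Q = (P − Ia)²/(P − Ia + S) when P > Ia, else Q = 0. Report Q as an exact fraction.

Average conditions: CN = 52 (no AMC adjustment).
S = 1000/52 − 10 = 120/13 in ≈ 9.231 in
Ia = 0.2S: 0.2·9.231 = 1.846 in (exactly 24/13)
Since P=8.900 > Ia=1.846: effective rainfall P−Ia = 917/130 in
Q = (917/130)²/((917/130) + 120/13) = (840889/16900)/(2117/130) = 840889/275210 in ≈ 3.055 in

Q = 840889/275210 in ≈ 3.055 in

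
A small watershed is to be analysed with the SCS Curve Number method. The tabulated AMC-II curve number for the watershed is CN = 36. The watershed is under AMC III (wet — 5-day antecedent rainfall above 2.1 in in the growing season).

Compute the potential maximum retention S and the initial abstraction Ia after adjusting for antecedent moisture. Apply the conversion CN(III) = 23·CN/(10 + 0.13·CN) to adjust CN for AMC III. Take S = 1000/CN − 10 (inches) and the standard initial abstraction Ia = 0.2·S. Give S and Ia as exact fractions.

S = 1600/207 in ≈ 7.729 in; Ia = 320/207 in ≈ 1.546 in

CN(III) from CN(II)=36: (23·36)/(10 + 0.13·36) = 20700/367 ≈ 56.403
Retention S: 1000/CN − 10 with CN=56.403 → S = 1600/207 ≈ 7.729 in
Initial abstraction Ia = S/5 = (1600/207)/5 = 320/207 ≈ 1.546 in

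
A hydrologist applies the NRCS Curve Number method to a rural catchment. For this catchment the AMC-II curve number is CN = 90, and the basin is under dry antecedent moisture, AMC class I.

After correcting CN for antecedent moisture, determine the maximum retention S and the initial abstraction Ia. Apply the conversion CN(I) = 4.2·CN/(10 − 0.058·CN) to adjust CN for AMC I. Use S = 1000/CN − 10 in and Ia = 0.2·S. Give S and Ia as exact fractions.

S = 500/189 in ≈ 2.646 in; Ia = 100/189 in ≈ 0.529 in

CN(I) from CN(II)=90: (4.2·90)/(10 − 0.058·90) = 18900/239 ≈ 79.079
S = 1000/(18900/239) − 10 = 500/189 in ≈ 2.646 in
Ia = 0.2·(500/189) = 100/189 in ≈ 0.529 in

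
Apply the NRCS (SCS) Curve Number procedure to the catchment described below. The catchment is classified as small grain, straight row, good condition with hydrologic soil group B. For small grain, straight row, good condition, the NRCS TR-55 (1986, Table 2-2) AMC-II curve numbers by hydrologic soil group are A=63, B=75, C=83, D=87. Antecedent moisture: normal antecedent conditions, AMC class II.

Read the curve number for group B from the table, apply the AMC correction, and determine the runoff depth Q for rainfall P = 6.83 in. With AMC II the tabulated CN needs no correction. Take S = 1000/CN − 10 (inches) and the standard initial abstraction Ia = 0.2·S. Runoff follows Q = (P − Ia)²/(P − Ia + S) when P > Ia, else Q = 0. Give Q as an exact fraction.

NRCS table: small grain, straight row, good condition, soil group B → CN(II) = 75
Average conditions: CN = 75 (no AMC adjustment).
S = 1000/75 − 10 = 10/3 in ≈ 3.333 in
Ia = 0.2·(10/3) = 2/3 in ≈ 0.667 in
P − Ia = 6.830 − 0.667 = 1849/300 ≈ 6.163 in (> 0, runoff occurs)
Runoff Q = (P−Ia)²/(P−Ia+S) = (6.163)²/(6.163+3.333) = 3418801/854700 ≈ 4.000 in

Q = 3418801/854700 in ≈ 4.000 in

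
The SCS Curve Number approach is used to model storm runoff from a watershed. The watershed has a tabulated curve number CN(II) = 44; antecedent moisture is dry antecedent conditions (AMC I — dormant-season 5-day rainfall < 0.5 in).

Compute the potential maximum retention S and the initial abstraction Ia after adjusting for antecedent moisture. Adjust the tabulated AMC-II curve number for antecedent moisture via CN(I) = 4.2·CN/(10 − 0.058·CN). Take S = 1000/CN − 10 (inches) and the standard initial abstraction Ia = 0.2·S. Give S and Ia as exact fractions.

S = 1000/33 in ≈ 30.303 in; Ia = 200/33 in ≈ 6.061 in

CN(I) from CN(II)=44: (4.2·44)/(10 − 0.058·44) = 3300/133 ≈ 24.812
S = 1000/(3300/133) − 10 = 1000/33 in ≈ 30.303 in
Initial abstraction Ia = S/5 = (1000/33)/5 = 200/33 ≈ 6.061 in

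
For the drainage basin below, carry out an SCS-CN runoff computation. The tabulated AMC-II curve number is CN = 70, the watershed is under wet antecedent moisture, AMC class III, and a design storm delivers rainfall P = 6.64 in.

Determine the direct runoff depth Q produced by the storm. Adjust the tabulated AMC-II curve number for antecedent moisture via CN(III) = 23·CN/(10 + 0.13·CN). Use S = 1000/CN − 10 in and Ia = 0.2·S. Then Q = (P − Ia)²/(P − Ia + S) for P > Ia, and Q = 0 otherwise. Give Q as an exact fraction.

Adjust CN=70 to AMC III: 23·70/(10 + 0.13·70) → 1610 ÷ (191/10) = 16100/191 ≈ 84.293
Retention S: 1000/CN − 10 with CN=84.293 → S = 300/161 ≈ 1.863 in
Ia = 0.2S: 0.2·1.863 = 0.373 in (exactly 60/161)
Excess rainfall: 6.640 − 0.373 = 6.267 in; P > Ia so Q > 0
Q: (25226/4025)² ÷ (32726/4025) = 318175538/65861075 in (≈ 4.831 in)

Q = 318175538/65861075 in ≈ 4.831 in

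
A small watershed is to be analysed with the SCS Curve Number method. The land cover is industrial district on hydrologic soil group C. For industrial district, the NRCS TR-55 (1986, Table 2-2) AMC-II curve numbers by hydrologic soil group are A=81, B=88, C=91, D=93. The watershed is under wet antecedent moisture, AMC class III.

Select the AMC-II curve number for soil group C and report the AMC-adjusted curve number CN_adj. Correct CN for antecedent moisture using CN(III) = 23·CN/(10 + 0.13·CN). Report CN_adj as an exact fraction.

NRCS table: industrial district, soil group C → CN(II) = 91
CN(III) from CN(II)=91: (23·91)/(10 + 0.13·91) = 209300/2183 ≈ 95.877

CN_adj = 209300/2183 ≈ 95.877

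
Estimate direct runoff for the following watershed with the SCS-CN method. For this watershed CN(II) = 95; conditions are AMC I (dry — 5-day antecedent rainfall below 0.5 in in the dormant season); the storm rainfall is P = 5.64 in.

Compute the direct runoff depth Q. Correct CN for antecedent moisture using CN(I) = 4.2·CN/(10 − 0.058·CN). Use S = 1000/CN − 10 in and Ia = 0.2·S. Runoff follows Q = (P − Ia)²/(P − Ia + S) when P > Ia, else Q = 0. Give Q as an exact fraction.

CN(I) from CN(II)=95: (4.2·95)/(10 − 0.058·95) = 39900/449 ≈ 88.864
Retention S: 1000/CN − 10 with CN=88.864 → S = 500/399 ≈ 1.253 in
Ia = 0.2·(500/399) = 100/399 in ≈ 0.251 in
Since P=5.640 > Ia=0.251: effective rainfall P−Ia = 53759/9975 in
Runoff Q = (P−Ia)²/(P−Ia+S) = (5.389)²/(5.389+1.253) = 2890030081/660933525 ≈ 4.373 in

Q = 2890030081/660933525 in ≈ 4.373 in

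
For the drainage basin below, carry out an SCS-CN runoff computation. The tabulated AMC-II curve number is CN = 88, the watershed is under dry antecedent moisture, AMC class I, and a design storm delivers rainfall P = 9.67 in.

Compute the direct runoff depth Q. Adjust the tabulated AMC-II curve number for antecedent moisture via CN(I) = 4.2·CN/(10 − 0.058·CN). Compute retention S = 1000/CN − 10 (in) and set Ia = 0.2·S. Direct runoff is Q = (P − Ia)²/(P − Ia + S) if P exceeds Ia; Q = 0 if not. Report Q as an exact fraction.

Q = 4824552681/727334300 in ≈ 6.633 in

CN(I) from CN(II)=88: (4.2·88)/(10 − 0.058·88) = 3850/51 ≈ 75.490
S = 1000/(3850/51) − 10 = 250/77 in ≈ 3.247 in
Ia = 0.2·(250/77) = 50/77 in ≈ 0.649 in
Since P=9.670 > Ia=0.649: effective rainfall P−Ia = 69459/7700 in
Q: (69459/7700)² ÷ (94459/7700) = 4824552681/727334300 in (≈ 6.633 in)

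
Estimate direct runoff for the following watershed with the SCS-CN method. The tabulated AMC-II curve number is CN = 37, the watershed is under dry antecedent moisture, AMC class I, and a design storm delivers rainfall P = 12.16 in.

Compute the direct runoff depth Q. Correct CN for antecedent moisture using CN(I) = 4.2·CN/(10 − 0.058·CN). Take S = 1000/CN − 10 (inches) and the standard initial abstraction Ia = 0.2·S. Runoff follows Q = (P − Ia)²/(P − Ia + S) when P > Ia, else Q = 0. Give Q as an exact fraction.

Q = 877969/2384650 in ≈ 0.368 in

Dry (AMC I): CN(I) = 4.2·37/(10 − 0.058·37) = (777/5)/(3927/500) = 3700/187 ≈ 19.786
Max retention: S = 1000/(3700/187) − 10 = 1500/37 in (≈ 40.541 in)
Ia = 0.2S: 0.2·40.541 = 8.108 in (exactly 300/37)
Excess rainfall: 12.160 − 8.108 = 4.052 in; P > Ia so Q > 0
Q: (3748/925)² ÷ (41248/925) = 877969/2384650 in (≈ 0.368 in)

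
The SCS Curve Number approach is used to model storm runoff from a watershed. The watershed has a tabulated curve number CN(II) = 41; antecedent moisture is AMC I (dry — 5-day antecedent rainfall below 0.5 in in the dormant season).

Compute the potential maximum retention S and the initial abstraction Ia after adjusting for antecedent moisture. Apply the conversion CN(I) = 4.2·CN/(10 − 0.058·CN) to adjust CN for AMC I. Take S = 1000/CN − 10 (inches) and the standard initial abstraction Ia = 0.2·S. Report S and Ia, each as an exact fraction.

Dry (AMC I): CN(I) = 4.2·41/(10 − 0.058·41) = (861/5)/(3811/500) = 86100/3811 ≈ 22.592
Max retention: S = 1000/(86100/3811) − 10 = 29500/861 in (≈ 34.262 in)
Ia = 0.2·(29500/861) = 5900/861 in ≈ 6.852 in

S = 29500/861 in ≈ 34.262 in; Ia = 5900/861 in ≈ 6.852 in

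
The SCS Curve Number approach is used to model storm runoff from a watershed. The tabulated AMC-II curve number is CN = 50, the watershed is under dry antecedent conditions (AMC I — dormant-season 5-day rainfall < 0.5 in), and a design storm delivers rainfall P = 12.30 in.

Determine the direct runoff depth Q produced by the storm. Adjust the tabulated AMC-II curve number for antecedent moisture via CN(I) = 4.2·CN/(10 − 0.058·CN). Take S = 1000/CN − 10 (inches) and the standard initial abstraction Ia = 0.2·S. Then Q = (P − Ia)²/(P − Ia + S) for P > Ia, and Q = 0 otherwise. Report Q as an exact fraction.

Q = 2505889/1382430 in ≈ 1.813 in

Adjust CN=50 to AMC I: 4.2·50/(10 − 0.058·50) → 210 ÷ (71/10) = 2100/71 ≈ 29.577
Retention S: 1000/CN − 10 with CN=29.577 → S = 500/21 ≈ 23.810 in
Initial abstraction Ia = S/5 = (500/21)/5 = 100/21 ≈ 4.762 in
Since P=12.300 > Ia=4.762: effective rainfall P−Ia = 1583/210 in
Runoff Q = (P−Ia)²/(P−Ia+S) = (7.538)²/(7.538+23.810) = 2505889/1382430 ≈ 1.813 in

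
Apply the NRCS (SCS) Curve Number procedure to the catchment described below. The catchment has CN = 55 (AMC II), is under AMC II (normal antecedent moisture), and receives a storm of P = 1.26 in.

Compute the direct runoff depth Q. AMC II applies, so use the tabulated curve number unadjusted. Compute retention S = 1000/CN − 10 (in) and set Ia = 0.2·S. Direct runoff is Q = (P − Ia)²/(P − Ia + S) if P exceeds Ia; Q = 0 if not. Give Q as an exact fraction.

Q = 0 in ≈ 0.000 in

Average conditions: CN = 55 (no AMC adjustment).
Retention S: 1000/CN − 10 with CN=55.000 → S = 90/11 ≈ 8.182 in
Initial abstraction Ia = S/5 = (90/11)/5 = 18/11 ≈ 1.636 in
P = 1.260 ≤ Ia = 1.636 in: entire storm abstracted, Q = 0.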